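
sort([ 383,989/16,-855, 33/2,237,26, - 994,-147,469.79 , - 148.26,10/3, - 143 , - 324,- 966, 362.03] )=[-994, - 966, - 855 , - 324 , - 148.26 , - 147 , - 143,10/3,33/2, 26, 989/16, 237 , 362.03,383, 469.79] 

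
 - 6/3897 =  - 1 + 1297/1299 = - 0.00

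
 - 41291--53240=11949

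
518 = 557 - 39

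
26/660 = 13/330 = 0.04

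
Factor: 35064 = 2^3 *3^2*487^1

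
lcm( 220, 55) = 220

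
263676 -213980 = 49696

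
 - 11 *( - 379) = 4169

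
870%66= 12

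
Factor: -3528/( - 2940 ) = 2^1*3^1*5^( - 1 ) = 6/5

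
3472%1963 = 1509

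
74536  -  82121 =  - 7585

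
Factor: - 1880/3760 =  - 2^ (-1 ) = - 1/2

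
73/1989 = 73/1989 = 0.04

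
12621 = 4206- - 8415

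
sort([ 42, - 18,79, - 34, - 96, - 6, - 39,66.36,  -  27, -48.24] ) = [ - 96, - 48.24,-39 , -34, - 27, - 18, -6,42, 66.36  ,  79]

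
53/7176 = 53/7176 = 0.01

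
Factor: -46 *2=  - 92  =  - 2^2*23^1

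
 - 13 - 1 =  - 14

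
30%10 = 0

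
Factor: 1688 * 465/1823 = 2^3*3^1*5^1*31^1*211^1 * 1823^( - 1)= 784920/1823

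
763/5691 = 109/813 = 0.13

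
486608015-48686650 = 437921365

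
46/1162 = 23/581 = 0.04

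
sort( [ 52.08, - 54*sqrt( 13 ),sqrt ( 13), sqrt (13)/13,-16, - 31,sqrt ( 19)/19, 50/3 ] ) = [ -54*sqrt( 13), - 31, - 16, sqrt (19)/19,sqrt( 13)/13, sqrt(13),50/3, 52.08]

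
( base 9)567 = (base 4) 13102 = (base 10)466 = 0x1D2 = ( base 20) 136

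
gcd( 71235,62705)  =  5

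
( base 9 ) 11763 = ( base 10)7914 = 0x1eea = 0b1111011101010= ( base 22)G7G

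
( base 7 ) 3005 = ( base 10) 1034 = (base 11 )860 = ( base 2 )10000001010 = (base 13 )617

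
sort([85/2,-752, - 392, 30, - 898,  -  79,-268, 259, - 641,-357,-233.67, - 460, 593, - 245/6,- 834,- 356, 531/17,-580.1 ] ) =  [  -  898,-834,-752, - 641,  -  580.1, -460, -392,-357,-356,-268 ,-233.67, -79, - 245/6,30, 531/17,  85/2,259,593]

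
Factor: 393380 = 2^2*5^1*13^1*17^1*89^1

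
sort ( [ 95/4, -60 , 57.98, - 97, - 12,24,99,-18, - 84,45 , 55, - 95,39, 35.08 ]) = [ -97, - 95,-84,-60, - 18,  -  12, 95/4, 24,35.08,39,45, 55,57.98,99 ]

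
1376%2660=1376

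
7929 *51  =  404379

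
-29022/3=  - 9674 = - 9674.00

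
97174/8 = 48587/4 = 12146.75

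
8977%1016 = 849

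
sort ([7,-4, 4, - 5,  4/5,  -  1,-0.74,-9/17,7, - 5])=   [ - 5,  -  5, - 4, - 1,-0.74, - 9/17, 4/5, 4, 7 , 7]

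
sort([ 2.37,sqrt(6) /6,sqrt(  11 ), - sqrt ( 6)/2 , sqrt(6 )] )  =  [ - sqrt(6) /2,sqrt (6 )/6,2.37,  sqrt(6 ), sqrt(11 )]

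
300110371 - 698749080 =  - 398638709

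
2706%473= 341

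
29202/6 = 4867 = 4867.00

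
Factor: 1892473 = 11^1*43^1*4001^1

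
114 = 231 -117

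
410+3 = 413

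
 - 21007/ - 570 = 36 + 487/570 = 36.85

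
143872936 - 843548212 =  - 699675276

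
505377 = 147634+357743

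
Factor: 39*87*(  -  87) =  -295191=- 3^3 * 13^1*29^2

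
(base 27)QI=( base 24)160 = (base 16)2d0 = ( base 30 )o0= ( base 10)720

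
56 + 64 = 120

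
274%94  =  86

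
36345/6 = 6057 + 1/2 = 6057.50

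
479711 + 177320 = 657031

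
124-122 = 2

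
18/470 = 9/235= 0.04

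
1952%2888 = 1952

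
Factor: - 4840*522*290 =- 732679200 = - 2^5*3^2 * 5^2*11^2*29^2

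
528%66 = 0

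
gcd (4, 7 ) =1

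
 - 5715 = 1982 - 7697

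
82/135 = 82/135 = 0.61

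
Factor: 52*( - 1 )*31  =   - 1612=- 2^2*13^1*31^1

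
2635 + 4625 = 7260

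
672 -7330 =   -  6658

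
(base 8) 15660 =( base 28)914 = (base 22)ee4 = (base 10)7088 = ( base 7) 26444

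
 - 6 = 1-7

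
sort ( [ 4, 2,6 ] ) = [ 2, 4 , 6 ] 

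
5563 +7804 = 13367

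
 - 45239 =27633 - 72872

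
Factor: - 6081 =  - 3^1*2027^1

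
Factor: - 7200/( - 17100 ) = 8/19 = 2^3*19^( - 1)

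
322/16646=23/1189 = 0.02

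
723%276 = 171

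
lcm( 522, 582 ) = 50634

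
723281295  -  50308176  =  672973119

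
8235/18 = 915/2 = 457.50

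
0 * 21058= 0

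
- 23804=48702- 72506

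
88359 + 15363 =103722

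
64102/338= 189 + 110/169 = 189.65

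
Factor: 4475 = 5^2*179^1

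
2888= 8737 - 5849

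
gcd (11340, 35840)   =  140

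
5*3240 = 16200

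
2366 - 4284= - 1918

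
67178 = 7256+59922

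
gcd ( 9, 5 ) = 1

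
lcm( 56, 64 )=448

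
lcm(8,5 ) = 40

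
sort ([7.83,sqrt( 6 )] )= [ sqrt ( 6 ),7.83] 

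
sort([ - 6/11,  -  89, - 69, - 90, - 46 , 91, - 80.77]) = [ - 90, - 89, - 80.77,-69, - 46, - 6/11,91]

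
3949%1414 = 1121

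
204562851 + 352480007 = 557042858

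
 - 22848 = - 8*2856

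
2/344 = 1/172=   0.01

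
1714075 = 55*31165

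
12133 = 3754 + 8379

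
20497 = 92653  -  72156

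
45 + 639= 684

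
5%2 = 1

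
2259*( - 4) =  - 9036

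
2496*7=17472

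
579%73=68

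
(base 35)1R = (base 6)142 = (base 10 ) 62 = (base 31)20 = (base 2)111110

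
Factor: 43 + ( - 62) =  - 19^1 = - 19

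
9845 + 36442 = 46287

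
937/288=937/288 = 3.25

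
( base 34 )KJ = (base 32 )lr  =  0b1010111011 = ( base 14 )37d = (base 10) 699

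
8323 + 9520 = 17843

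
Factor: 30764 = 2^2*7691^1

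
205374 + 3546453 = 3751827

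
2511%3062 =2511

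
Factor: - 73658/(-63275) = 2^1*5^(-2)*13^1*2531^( - 1) * 2833^1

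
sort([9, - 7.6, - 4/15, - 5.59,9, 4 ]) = [ -7.6, - 5.59, - 4/15,4, 9,9 ]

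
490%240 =10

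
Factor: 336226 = 2^1*11^1*17^1* 29^1 * 31^1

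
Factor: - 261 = -3^2*29^1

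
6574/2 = 3287 =3287.00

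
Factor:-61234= - 2^1 * 17^1 * 1801^1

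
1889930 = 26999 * 70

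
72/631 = 72/631 = 0.11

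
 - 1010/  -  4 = 252 + 1/2 = 252.50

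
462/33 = 14 = 14.00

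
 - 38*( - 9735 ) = 369930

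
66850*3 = 200550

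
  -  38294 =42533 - 80827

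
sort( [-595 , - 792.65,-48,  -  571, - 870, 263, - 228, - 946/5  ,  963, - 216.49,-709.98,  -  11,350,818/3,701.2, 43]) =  [ - 870, -792.65,-709.98,-595 , - 571, -228,-216.49, - 946/5,-48, - 11,43,263, 818/3, 350,  701.2, 963 ]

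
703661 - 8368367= -7664706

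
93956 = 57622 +36334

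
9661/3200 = 9661/3200 = 3.02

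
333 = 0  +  333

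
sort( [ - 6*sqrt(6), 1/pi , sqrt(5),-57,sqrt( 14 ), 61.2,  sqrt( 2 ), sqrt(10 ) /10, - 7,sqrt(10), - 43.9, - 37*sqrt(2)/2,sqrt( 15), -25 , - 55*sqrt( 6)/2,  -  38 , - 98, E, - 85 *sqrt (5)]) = [-85*sqrt( 5), - 98,-55*sqrt( 6)/2,  -  57, - 43.9,  -  38,-37*sqrt( 2 ) /2, - 25,-6*sqrt(6),-7, sqrt (10)/10, 1/pi, sqrt(2),sqrt ( 5), E, sqrt ( 10 ),sqrt(14), sqrt( 15 ),61.2 ] 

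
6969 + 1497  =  8466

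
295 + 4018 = 4313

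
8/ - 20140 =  - 1+5033/5035 = - 0.00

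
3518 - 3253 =265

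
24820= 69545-44725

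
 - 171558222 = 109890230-281448452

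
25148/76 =330 + 17/19=330.89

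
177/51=59/17 = 3.47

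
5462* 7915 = 43231730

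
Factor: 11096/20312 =1387/2539=19^1*73^1*2539^( - 1 ) 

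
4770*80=381600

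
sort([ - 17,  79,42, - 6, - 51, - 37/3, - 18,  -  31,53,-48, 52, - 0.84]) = [ - 51, -48, - 31, - 18, - 17, - 37/3, - 6, - 0.84,42,52, 53,79]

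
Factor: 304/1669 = 2^4  *  19^1*1669^( - 1 )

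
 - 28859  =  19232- 48091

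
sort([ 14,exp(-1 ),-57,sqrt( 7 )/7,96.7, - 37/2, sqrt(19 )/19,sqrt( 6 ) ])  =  [ - 57, - 37/2, sqrt( 19) /19, exp( - 1 ),sqrt (7)/7, sqrt (6),14  ,  96.7 ]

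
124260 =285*436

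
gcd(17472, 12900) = 12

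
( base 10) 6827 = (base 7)25622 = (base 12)3B4B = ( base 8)15253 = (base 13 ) 3152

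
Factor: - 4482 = - 2^1*3^3 * 83^1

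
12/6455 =12/6455 = 0.00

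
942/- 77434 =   -  1 + 38246/38717 = - 0.01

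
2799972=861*3252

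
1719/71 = 1719/71 = 24.21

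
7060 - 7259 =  - 199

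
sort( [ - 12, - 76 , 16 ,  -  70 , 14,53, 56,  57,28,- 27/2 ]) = [ - 76, - 70, - 27/2, - 12,14,  16,28, 53,56 , 57] 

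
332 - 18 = 314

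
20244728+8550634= 28795362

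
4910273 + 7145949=12056222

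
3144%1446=252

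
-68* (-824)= 56032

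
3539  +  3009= 6548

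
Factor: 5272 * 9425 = 49688600 = 2^3 *5^2*13^1*29^1*659^1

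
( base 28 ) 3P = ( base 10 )109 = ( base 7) 214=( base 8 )155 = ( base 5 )414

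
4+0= 4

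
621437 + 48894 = 670331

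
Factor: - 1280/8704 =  -2^( - 1 )*5^1*17^( - 1)  =  -5/34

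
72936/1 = 72936 = 72936.00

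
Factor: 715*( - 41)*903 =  - 26471445  =  - 3^1*5^1*7^1* 11^1*13^1 * 41^1*43^1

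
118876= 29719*4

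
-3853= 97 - 3950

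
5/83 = 5/83 = 0.06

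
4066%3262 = 804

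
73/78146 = 73/78146=   0.00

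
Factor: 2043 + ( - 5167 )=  - 3124 = - 2^2*11^1 * 71^1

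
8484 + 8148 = 16632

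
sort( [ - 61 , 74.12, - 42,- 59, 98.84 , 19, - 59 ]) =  [ - 61, - 59, - 59, - 42 , 19,  74.12,  98.84 ]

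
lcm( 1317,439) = 1317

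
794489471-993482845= - 198993374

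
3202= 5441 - 2239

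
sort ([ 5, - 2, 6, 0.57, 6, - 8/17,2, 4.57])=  [ -2,-8/17, 0.57,  2, 4.57,5, 6, 6]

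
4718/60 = 2359/30 = 78.63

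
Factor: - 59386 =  - 2^1*23^1 * 1291^1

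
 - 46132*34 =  - 1568488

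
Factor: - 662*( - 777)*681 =350288694= 2^1*3^2*7^1 * 37^1*227^1*331^1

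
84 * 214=17976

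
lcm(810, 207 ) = 18630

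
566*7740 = 4380840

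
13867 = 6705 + 7162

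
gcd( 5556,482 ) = 2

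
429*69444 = 29791476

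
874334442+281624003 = 1155958445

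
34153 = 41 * 833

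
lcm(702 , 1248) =11232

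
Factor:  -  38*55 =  - 2^1*5^1*11^1*19^1 = - 2090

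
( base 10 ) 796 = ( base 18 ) 284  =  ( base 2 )1100011100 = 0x31c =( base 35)mq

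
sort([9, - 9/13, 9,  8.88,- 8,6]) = [ - 8, - 9/13, 6, 8.88,9, 9 ] 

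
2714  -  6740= - 4026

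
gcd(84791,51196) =1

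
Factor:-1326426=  - 2^1*3^1 *221071^1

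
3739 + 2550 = 6289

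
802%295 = 212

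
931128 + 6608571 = 7539699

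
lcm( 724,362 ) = 724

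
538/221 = 538/221 = 2.43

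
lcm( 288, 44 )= 3168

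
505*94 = 47470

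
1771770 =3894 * 455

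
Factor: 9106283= 9106283^1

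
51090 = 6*8515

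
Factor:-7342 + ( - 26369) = - 3^1*17^1*661^1 = - 33711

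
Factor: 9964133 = 9964133^1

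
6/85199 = 6/85199 = 0.00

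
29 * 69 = 2001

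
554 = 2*277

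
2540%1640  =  900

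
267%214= 53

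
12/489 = 4/163 = 0.02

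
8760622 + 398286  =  9158908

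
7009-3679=3330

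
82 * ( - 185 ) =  - 15170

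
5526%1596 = 738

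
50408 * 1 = 50408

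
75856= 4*18964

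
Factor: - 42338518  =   - 2^1*59^1 * 599^2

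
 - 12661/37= - 12661/37 = - 342.19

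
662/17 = 662/17 = 38.94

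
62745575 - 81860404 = -19114829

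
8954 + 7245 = 16199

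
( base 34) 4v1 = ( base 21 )CI9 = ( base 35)4M9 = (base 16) 162f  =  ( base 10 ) 5679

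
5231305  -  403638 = 4827667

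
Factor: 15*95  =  1425= 3^1*5^2 * 19^1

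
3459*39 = 134901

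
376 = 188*2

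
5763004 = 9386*614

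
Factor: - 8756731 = -229^1*38239^1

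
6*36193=217158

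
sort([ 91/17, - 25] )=[ - 25, 91/17]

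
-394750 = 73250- 468000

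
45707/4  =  45707/4 = 11426.75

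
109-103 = 6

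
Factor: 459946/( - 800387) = -2^1*7^(-1 )*109^( -1)*151^1 * 1049^( - 1)*1523^1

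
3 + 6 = 9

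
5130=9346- 4216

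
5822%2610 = 602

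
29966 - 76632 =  - 46666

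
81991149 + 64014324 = 146005473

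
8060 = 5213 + 2847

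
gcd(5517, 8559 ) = 9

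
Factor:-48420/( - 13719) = 2^2*3^1 * 5^1 * 17^(-1) = 60/17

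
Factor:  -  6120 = -2^3*3^2*5^1*17^1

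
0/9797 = 0 = 0.00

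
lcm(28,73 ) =2044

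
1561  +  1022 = 2583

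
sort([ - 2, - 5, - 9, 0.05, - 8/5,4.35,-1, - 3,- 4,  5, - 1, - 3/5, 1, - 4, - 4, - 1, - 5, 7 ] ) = [ - 9 , - 5, - 5, - 4,-4 , - 4, - 3, - 2, - 8/5, - 1,-1, - 1, - 3/5, 0.05,  1, 4.35,5, 7]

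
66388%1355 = 1348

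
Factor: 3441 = 3^1*31^1*37^1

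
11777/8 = 11777/8 = 1472.12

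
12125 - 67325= - 55200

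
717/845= 717/845 = 0.85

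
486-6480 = -5994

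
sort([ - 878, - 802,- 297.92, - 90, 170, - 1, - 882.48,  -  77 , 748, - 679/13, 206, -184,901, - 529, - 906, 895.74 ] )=[ - 906 ,-882.48, - 878,-802, - 529, - 297.92, - 184, - 90, -77,  -  679/13, - 1,170,206,748,895.74, 901]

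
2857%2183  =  674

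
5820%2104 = 1612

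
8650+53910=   62560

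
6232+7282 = 13514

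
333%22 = 3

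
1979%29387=1979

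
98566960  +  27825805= 126392765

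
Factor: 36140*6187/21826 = 111799090/10913 = 2^1*5^1*7^( - 1)*13^1*23^1*139^1*269^1*1559^( - 1)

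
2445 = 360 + 2085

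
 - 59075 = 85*( - 695) 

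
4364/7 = 623  +  3/7 = 623.43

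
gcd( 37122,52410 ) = 6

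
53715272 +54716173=108431445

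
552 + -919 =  -367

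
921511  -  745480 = 176031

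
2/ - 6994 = -1  +  3496/3497 = - 0.00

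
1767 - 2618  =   - 851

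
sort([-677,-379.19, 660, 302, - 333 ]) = [- 677,-379.19, - 333, 302, 660] 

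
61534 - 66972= - 5438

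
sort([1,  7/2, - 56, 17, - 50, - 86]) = [ - 86,  -  56, - 50,1,7/2, 17 ] 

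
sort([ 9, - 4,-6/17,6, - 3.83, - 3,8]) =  [-4, - 3.83, - 3, - 6/17 , 6,  8, 9 ]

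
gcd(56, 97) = 1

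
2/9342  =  1/4671 = 0.00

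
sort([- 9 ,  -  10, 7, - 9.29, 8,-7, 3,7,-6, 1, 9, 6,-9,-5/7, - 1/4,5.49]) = [-10, -9.29, - 9, - 9,-7, - 6,-5/7, - 1/4, 1, 3,5.49, 6, 7,7, 8,9 ] 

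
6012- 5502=510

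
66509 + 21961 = 88470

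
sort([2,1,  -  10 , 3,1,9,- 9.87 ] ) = [ - 10, - 9.87,  1, 1, 2, 3,9 ]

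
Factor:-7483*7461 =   -  55830663 = - 3^2 * 7^1*829^1 * 1069^1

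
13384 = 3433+9951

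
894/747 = 1 + 49/249 = 1.20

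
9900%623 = 555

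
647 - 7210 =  - 6563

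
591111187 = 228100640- -363010547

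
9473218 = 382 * 24799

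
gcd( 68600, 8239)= 7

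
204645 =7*29235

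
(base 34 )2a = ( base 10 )78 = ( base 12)66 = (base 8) 116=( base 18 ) 46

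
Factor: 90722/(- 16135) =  - 2^1*5^( - 1)*7^( - 1)*461^ ( - 1 )*45361^1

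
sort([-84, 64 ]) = [ - 84,  64 ]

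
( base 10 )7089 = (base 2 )1101110110001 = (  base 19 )10C2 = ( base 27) 9JF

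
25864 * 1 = 25864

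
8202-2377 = 5825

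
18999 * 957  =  18182043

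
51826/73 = 709 + 69/73=709.95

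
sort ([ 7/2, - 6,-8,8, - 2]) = [-8,-6, - 2,7/2,  8] 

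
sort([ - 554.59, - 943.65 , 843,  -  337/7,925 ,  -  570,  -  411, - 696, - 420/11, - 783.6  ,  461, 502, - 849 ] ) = [ - 943.65, - 849,  -  783.6 ,-696,  -  570, - 554.59, -411  , - 337/7,-420/11 , 461,502,  843 , 925]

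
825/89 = 825/89  =  9.27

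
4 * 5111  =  20444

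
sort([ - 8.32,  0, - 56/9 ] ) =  [ - 8.32, - 56/9, 0 ]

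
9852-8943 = 909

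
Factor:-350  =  -2^1*5^2*7^1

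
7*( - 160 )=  - 1120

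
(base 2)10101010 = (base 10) 170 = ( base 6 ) 442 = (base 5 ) 1140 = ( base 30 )5K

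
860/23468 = 215/5867 =0.04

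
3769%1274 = 1221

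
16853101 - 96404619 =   -  79551518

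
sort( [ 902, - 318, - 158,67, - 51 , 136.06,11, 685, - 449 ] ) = [ - 449, - 318, - 158, - 51 , 11, 67,136.06 , 685,902]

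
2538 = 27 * 94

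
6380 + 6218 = 12598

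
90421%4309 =4241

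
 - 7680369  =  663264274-670944643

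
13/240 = 13/240=0.05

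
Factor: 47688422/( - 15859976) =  - 2^( - 2 )  *  11^(-1 ) * 37^(-1 )*811^1*4871^ ( - 1)*29401^1 = - 23844211/7929988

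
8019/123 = 2673/41 = 65.20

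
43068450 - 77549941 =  - 34481491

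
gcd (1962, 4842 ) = 18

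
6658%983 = 760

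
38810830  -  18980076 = 19830754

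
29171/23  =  1268 + 7/23 = 1268.30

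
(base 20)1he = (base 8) 1362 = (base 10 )754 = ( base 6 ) 3254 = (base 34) m6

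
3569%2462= 1107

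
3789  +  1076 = 4865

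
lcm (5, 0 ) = 0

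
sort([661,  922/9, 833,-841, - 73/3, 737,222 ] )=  [-841 , - 73/3,922/9, 222,661, 737,833 ] 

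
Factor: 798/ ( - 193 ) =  - 2^1*3^1 * 7^1*19^1 * 193^ (-1)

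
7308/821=8 + 740/821 = 8.90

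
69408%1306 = 190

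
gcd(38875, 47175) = 25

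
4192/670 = 6+86/335 = 6.26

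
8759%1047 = 383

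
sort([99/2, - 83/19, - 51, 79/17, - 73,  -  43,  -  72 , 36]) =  [ - 73 , - 72 , - 51, - 43, - 83/19,79/17, 36 , 99/2 ] 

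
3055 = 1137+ 1918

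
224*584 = 130816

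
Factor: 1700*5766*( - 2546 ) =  - 2^4*3^1 *5^2*17^1*19^1*31^2*67^1=- 24956401200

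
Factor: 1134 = 2^1* 3^4*7^1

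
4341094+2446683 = 6787777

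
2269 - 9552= - 7283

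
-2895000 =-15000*193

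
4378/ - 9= - 487 + 5/9=-486.44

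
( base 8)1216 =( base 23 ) 15A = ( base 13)3B4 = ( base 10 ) 654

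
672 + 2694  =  3366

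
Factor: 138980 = 2^2*5^1*6949^1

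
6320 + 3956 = 10276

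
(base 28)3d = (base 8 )141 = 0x61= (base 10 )97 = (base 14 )6D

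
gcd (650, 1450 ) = 50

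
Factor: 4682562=2^1*3^1 * 101^1 *7727^1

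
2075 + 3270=5345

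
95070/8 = 47535/4= 11883.75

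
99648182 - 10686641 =88961541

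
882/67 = 882/67 = 13.16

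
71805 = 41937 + 29868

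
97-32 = 65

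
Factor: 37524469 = 733^1*51193^1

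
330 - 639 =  - 309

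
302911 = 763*397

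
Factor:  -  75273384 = -2^3*3^1*457^1 * 6863^1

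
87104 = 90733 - 3629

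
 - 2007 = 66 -2073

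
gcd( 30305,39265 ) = 5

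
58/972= 29/486 =0.06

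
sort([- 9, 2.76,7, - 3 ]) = [ - 9, - 3, 2.76,7 ]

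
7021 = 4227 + 2794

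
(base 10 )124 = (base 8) 174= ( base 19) 6a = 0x7C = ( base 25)4O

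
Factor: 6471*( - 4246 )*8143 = - 223735976838 = - 2^1*3^2*11^1*17^1*193^1*479^1*719^1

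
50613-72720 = -22107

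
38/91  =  38/91 =0.42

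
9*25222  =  226998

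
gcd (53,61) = 1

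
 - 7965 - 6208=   -14173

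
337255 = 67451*5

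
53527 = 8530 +44997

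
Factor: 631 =631^1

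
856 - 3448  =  -2592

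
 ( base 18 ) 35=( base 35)1o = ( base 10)59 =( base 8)73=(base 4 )323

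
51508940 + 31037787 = 82546727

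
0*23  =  0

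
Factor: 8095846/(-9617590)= - 4047923/4808795= - 5^( - 1)*11^1*59^(  -  1)*71^2*73^1*16301^( - 1)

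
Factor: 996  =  2^2*3^1*83^1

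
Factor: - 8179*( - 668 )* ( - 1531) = - 8364728732= - 2^2*167^1*1531^1*8179^1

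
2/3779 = 2/3779  =  0.00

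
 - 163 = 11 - 174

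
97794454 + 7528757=105323211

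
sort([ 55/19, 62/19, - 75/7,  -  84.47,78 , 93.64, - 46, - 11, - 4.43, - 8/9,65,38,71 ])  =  [  -  84.47, - 46, - 11, -75/7, - 4.43, - 8/9  ,  55/19, 62/19, 38, 65,71,  78,93.64]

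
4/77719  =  4/77719=0.00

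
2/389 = 2/389 = 0.01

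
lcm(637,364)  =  2548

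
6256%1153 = 491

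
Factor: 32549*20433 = 665073717 = 3^1*7^2*11^2*139^1 * 269^1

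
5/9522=5/9522= 0.00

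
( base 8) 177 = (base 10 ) 127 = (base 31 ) 43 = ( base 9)151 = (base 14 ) 91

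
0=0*8290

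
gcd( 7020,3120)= 780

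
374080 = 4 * 93520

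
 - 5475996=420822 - 5896818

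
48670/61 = 48670/61 = 797.87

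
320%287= 33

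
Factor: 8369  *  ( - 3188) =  - 26680372 =-2^2*797^1*8369^1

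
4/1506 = 2/753 = 0.00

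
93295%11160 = 4015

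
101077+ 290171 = 391248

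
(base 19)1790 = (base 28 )c59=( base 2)10010101010101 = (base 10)9557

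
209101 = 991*211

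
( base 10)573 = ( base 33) HC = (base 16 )23D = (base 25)mn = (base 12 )3b9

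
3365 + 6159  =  9524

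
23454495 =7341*3195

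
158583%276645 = 158583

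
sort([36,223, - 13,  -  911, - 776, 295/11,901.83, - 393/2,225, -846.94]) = [ - 911, - 846.94, - 776, - 393/2, - 13,295/11,36,223 , 225, 901.83]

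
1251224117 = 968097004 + 283127113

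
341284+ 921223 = 1262507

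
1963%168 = 115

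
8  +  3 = 11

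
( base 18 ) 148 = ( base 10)404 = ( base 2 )110010100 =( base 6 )1512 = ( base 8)624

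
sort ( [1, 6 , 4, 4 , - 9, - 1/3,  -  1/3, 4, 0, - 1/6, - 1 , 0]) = [ - 9,  -  1, - 1/3, - 1/3, - 1/6,0, 0 , 1, 4 , 4, 4,  6 ]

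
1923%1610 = 313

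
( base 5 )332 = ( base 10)92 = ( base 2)1011100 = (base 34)2o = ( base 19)4G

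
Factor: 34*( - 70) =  - 2^2*5^1 *7^1*17^1 =-2380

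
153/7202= 153/7202 = 0.02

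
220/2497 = 20/227 = 0.09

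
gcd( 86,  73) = 1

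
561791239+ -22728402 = 539062837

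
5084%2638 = 2446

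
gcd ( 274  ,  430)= 2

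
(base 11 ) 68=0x4A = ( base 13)59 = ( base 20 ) 3e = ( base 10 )74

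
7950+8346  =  16296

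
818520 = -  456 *( - 1795 )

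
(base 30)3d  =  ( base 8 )147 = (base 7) 205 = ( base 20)53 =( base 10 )103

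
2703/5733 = 901/1911  =  0.47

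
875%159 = 80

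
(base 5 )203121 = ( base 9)10121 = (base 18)12a1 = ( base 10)6661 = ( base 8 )15005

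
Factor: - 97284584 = - 2^3 * 12160573^1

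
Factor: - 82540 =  - 2^2*5^1*4127^1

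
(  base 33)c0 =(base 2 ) 110001100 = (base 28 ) e4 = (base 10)396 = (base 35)BB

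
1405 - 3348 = -1943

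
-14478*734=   -  10626852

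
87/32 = 2 + 23/32 = 2.72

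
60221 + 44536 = 104757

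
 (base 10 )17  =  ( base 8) 21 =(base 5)32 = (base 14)13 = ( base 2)10001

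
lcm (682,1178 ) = 12958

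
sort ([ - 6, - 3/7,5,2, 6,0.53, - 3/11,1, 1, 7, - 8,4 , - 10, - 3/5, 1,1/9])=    [ - 10, - 8,-6, - 3/5, - 3/7,-3/11,1/9,0.53,1, 1,1,2,4, 5, 6,7]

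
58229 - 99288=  - 41059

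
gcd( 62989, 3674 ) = 1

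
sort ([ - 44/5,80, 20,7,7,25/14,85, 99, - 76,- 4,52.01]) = [ - 76, - 44/5 , - 4, 25/14,  7, 7,20,52.01,80, 85,99 ]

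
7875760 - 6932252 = 943508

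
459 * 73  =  33507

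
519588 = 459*1132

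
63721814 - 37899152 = 25822662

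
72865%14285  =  1440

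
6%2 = 0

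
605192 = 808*749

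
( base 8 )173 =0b1111011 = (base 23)58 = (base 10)123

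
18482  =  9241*2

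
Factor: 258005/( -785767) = - 5^1*11^1*139^(-1)*4691^1 * 5653^( - 1 )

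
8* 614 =4912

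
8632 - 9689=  - 1057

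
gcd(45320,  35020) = 2060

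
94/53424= 47/26712 = 0.00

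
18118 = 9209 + 8909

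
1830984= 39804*46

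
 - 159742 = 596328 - 756070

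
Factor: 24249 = 3^1*59^1*137^1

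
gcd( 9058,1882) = 2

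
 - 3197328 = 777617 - 3974945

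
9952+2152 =12104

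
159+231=390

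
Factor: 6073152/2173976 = 2^3 * 3^1 * 7^( - 1)*47^1*673^1*38821^(- 1 )= 759144/271747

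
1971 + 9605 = 11576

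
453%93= 81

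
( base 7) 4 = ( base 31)4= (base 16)4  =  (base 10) 4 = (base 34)4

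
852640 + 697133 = 1549773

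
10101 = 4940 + 5161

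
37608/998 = 37+341/499 = 37.68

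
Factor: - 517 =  - 11^1*47^1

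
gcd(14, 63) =7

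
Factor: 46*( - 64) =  - 2944=-2^7*23^1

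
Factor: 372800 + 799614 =2^1 * 19^1 * 30853^1 =1172414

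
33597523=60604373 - 27006850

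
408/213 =136/71= 1.92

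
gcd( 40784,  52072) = 8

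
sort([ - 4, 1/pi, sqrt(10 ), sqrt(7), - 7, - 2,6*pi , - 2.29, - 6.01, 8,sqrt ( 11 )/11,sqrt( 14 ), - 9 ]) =[ - 9, - 7, - 6.01, - 4 , - 2.29, - 2, sqrt(11)/11, 1/pi , sqrt( 7),sqrt( 10),  sqrt( 14), 8, 6*pi ] 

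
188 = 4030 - 3842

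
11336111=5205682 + 6130429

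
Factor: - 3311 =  - 7^1*11^1 * 43^1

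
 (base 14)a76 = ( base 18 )66c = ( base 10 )2064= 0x810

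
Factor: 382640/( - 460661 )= - 2^4*5^1 * 101^(- 1)*4561^ ( - 1)*4783^1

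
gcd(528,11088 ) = 528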